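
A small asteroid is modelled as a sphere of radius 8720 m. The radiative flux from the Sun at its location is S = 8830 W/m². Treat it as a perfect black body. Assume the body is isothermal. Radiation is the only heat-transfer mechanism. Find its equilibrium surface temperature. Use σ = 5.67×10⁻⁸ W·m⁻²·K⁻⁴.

T ≈ 444 K

At equilibrium, absorbed power = emitted power.
Absorbing cross-section = πr² = 2.389×10⁸ m²; emitting surface = 4πr² = 9.555×10⁸ m² (ratio 4).
S·A_cross = εσ·A_surf·T⁴  ⇒  T⁴ = S/(4σ).
T⁴ = 1.00·8830/(4·5.67×10⁻⁸) = 3.893×10¹⁰ K⁴.
T = (3.893×10¹⁰)^(1/4).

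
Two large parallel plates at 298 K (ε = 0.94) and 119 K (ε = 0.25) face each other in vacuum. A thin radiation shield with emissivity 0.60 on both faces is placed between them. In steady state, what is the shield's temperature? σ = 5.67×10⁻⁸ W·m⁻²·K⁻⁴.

T_s ≈ 276 K

In steady state the net flux on the hot side equals that on the cold side.
σ(T₁⁴−T_s⁴)/D₁ = σ(T_s⁴−T₂⁴)/D₂, with D₁ = 1/ε₁+1/ε_s−1 = 1.730, D₂ = 1/ε_s+1/ε₂−1 = 4.667.
Solve for T_s⁴: T_s⁴ = (D₂·T₁⁴ + D₁·T₂⁴)/(D₁+D₂) = 5.807×10⁹ K⁴.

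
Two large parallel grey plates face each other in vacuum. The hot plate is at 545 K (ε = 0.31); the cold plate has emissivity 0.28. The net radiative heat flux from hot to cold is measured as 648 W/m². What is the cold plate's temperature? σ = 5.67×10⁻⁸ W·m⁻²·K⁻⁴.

T₂ ≈ 385 K

q = σ(T₁⁴ − T₂⁴)/(1/ε₁ + 1/ε₂ − 1); denominator = 5.797.
T₂⁴ = T₁⁴ − q·(1/ε₁+1/ε₂−1)/σ = 8.822×10¹⁰ − 648·5.797/5.67×10⁻⁸
    = 2.197×10¹⁰ K⁴.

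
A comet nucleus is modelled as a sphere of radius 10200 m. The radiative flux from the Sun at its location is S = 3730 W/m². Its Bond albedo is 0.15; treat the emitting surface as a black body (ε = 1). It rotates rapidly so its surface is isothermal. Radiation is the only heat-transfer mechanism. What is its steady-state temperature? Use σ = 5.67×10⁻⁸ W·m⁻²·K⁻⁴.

At equilibrium, absorbed power = emitted power.
Absorbing cross-section = πr² = 3.269×10⁸ m²; emitting surface = 4πr² = 1.307×10⁹ m² (ratio 4).
(1−a)S·A_cross = εσ·A_surf·T⁴  ⇒  T⁴ = (1−a)S/(4σ).
T⁴ = 0.850·3730/(4·5.67×10⁻⁸) = 1.398×10¹⁰ K⁴.
T = (1.398×10¹⁰)^(1/4).

T ≈ 344 K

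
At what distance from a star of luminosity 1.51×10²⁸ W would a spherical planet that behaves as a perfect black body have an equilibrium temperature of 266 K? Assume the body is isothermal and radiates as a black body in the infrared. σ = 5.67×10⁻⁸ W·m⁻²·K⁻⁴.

d ≈ 1.03×10¹² m

For an isothermal black-emitting sphere, (1−a)S·πr² = σ·4πr²·T⁴ ⇒ S = 4σT⁴/(1−a).
S = 4·5.67×10⁻⁸·(266)⁴/1.00 = 1135 W/m².
Flux falls as S = L/(4πd²), so d = √(L/(4πS)) = √(1.51×10²⁸/(4π·1135)).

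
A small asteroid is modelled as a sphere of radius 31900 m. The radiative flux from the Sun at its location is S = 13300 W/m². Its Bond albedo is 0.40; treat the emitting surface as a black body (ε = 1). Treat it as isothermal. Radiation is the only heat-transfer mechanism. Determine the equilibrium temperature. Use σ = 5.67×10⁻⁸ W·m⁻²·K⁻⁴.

T ≈ 433 K

At equilibrium, absorbed power = emitted power.
Absorbing cross-section = πr² = 3.197×10⁹ m²; emitting surface = 4πr² = 1.279×10¹⁰ m² (ratio 4).
(1−a)S·A_cross = εσ·A_surf·T⁴  ⇒  T⁴ = (1−a)S/(4σ).
T⁴ = 0.600·13300/(4·5.67×10⁻⁸) = 3.519×10¹⁰ K⁴.
T = (3.519×10¹⁰)^(1/4).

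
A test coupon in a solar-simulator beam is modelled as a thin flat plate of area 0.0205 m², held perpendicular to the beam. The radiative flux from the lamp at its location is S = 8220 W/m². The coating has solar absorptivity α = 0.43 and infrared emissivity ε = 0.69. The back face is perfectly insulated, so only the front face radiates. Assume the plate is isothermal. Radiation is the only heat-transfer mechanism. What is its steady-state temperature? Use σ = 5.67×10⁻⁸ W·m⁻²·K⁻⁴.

T ≈ 548 K

At equilibrium, absorbed power = emitted power.
Absorbing cross-section = A = 0.02050 m²; emitting surface = A = 0.02050 m² (ratio 1).
αS·A_cross = εσ·A_surf·T⁴  ⇒  T⁴ = αS/(ε·1σ).
T⁴ = 0.430·8220/(0.69·1·5.67×10⁻⁸) = 9.035×10¹⁰ K⁴.
T = (9.035×10¹⁰)^(1/4).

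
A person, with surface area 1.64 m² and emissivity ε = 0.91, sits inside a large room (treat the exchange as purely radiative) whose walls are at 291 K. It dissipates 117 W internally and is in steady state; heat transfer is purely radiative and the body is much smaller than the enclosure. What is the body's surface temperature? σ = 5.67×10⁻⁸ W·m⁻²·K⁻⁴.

T ≈ 304 K

For a small grey body in a large enclosure, net radiated power = εσA(T⁴ − T_w⁴).
Steady state: P = εσA(T⁴ − T_w⁴) with A = 1.64 m².
T⁴ = P/(εσA) + T_w⁴ = 117/(0.91·5.67×10⁻⁸·1.640) + (291)⁴
    = 1.383×10⁹ + 7.171×10⁹ = 8.554×10⁹ K⁴.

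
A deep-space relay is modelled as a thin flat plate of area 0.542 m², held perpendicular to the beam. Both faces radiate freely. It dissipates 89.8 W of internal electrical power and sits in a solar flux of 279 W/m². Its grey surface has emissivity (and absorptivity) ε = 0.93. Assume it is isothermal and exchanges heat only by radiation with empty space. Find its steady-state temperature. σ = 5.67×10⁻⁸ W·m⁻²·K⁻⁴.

At steady state, absorbed solar power + internal power = radiated power.
Absorbed: α·S·A_cross = 0.93·279·0.5420 = 140.6 W (cross-section A).
Total input = 140.6 + 89.8 = 230.4 W.
Radiated: εσ·A_surf·T⁴ with A_surf = 2A = 1.084 m².
T⁴ = 230.4/(0.93·5.67×10⁻⁸·1.084) = 4.031×10⁹ K⁴.

T ≈ 252 K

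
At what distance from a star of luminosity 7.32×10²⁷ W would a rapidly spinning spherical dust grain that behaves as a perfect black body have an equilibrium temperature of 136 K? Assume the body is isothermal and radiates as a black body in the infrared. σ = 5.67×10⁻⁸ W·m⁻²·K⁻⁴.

For an isothermal black-emitting sphere, (1−a)S·πr² = σ·4πr²·T⁴ ⇒ S = 4σT⁴/(1−a).
S = 4·5.67×10⁻⁸·(136)⁴/1.00 = 77.59 W/m².
Flux falls as S = L/(4πd²), so d = √(L/(4πS)) = √(7.32×10²⁷/(4π·77.59)).

d ≈ 2.74×10¹² m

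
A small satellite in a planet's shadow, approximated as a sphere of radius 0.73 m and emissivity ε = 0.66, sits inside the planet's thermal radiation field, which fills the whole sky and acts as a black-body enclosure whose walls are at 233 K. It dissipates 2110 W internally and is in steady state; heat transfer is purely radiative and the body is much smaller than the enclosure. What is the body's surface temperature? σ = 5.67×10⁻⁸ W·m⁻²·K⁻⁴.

For a small grey body in a large enclosure, net radiated power = εσA(T⁴ − T_w⁴).
Steady state: P = εσA(T⁴ − T_w⁴) with A = 4πr² = 6.697 m².
T⁴ = P/(εσA) + T_w⁴ = 2110/(0.66·5.67×10⁻⁸·6.697) + (233)⁴
    = 8.420×10⁹ + 2.947×10⁹ = 1.137×10¹⁰ K⁴.

T ≈ 327 K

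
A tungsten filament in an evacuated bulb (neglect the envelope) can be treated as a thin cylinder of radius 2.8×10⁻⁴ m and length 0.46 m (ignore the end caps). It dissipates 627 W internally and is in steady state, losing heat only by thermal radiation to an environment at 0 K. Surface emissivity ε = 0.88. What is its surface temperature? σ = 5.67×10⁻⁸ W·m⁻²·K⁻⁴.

Steady state: internal power = radiated power, P = εσA T⁴.
Radiating area A = 2πrL = 8.093×10⁻⁴ m².
T⁴ = P/(εσA) = 627/(0.88·5.67×10⁻⁸·8.093×10⁻⁴) = 1.553×10¹³ K⁴.
T = (1.553×10¹³)^(1/4).

T ≈ 1990 K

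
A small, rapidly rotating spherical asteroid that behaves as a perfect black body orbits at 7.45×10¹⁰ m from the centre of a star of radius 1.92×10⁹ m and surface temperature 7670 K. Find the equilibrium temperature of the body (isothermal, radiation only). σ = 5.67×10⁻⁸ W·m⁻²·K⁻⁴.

The star's surface emits σT_*⁴; at distance d the flux is S = σT_*⁴(R_*/d)².
S = 5.67×10⁻⁸·(7670)⁴·(1.92×10⁹/7.45×10¹⁰)² = 1.303×10⁵ W/m².
For an isothermal sphere T⁴ = (1−a)S/(4σ) = 5.747×10¹¹ K⁴.

T ≈ 871 K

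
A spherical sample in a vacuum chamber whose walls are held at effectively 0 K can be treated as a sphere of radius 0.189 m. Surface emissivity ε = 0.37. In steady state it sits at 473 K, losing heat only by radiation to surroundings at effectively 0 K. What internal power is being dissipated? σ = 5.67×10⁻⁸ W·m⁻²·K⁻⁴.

Steady state: P = εσA T⁴.
A = 4πr² = 0.4489 m²; T⁴ = (473)⁴ = 5.005×10¹⁰ K⁴.
P = 0.37 × 5.67×10⁻⁸ × 0.4489 × 5.005×10¹⁰.

P ≈ 471 W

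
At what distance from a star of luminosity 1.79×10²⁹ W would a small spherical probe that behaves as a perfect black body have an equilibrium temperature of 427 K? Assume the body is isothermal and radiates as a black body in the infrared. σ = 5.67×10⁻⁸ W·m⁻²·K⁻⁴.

For an isothermal black-emitting sphere, (1−a)S·πr² = σ·4πr²·T⁴ ⇒ S = 4σT⁴/(1−a).
S = 4·5.67×10⁻⁸·(427)⁴/1.00 = 7540 W/m².
Flux falls as S = L/(4πd²), so d = √(L/(4πS)) = √(1.79×10²⁹/(4π·7540)).

d ≈ 1.37×10¹² m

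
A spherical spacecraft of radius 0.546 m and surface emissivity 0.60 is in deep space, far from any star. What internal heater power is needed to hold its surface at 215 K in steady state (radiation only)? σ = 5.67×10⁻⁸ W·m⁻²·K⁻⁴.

P ≈ 272 W

P = εσ·4πr²·T⁴.
4πr² = 3.746 m²; T⁴ = 2.137×10⁹ K⁴.
P = 0.60·5.67×10⁻⁸·3.746·2.137×10⁹.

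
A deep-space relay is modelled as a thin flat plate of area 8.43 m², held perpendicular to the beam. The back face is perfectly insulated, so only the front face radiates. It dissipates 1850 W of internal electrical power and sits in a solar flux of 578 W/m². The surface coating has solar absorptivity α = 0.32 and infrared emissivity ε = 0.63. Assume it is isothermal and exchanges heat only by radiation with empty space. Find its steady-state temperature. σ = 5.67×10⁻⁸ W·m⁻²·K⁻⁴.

At steady state, absorbed solar power + internal power = radiated power.
Absorbed: α·S·A_cross = 0.32·578·8.430 = 1559 W (cross-section A).
Total input = 1559 + 1850 = 3409 W.
Radiated: εσ·A_surf·T⁴ with A_surf = A = 8.430 m².
T⁴ = 3409/(0.63·5.67×10⁻⁸·8.430) = 1.132×10¹⁰ K⁴.

T ≈ 326 K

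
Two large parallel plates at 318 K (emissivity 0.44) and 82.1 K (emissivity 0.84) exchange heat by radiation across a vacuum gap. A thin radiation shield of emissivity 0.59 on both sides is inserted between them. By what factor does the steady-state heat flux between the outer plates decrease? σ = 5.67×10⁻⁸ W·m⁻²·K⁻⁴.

Without shield: q₀ = σΔ(T⁴)/(1/ε₁+1/ε₂−1) with denominator 2.463.
With shield the two gaps are in series; the resistances add: (1/ε₁+1/ε_s−1)+(1/ε_s+1/ε₂−1) = 2.968+1.885 = 4.853.
Heat-flux ratio q₀/q = 4.853/2.463.

factor ≈ 1.97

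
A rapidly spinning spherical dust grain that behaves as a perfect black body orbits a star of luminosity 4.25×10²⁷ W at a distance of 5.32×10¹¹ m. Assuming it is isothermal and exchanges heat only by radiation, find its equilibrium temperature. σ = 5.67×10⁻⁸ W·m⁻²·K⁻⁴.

First find the stellar flux at distance d: S = L/(4πd²) = 4.25×10²⁷/(4π·(5.32×10¹¹)²) = 1195 W/m².
For an isothermal sphere, absorbed (1−a)S·πr² = emitted σ·4πr²·T⁴, so T⁴ = (1−a)S/(4σ).
T⁴ = 1.00·1195/(4·5.67×10⁻⁸) = 5.269×10⁹ K⁴.

T ≈ 269 K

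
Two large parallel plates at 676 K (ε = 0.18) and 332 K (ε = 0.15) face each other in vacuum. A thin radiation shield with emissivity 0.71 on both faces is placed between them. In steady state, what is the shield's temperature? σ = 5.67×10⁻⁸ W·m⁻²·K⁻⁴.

In steady state the net flux on the hot side equals that on the cold side.
σ(T₁⁴−T_s⁴)/D₁ = σ(T_s⁴−T₂⁴)/D₂, with D₁ = 1/ε₁+1/ε_s−1 = 5.964, D₂ = 1/ε_s+1/ε₂−1 = 7.075.
Solve for T_s⁴: T_s⁴ = (D₂·T₁⁴ + D₁·T₂⁴)/(D₁+D₂) = 1.189×10¹¹ K⁴.

T_s ≈ 587 K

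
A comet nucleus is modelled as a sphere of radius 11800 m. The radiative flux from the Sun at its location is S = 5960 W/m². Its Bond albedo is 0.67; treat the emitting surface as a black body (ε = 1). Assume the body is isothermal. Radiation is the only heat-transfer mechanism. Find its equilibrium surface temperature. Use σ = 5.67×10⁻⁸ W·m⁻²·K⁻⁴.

T ≈ 305 K

At equilibrium, absorbed power = emitted power.
Absorbing cross-section = πr² = 4.374×10⁸ m²; emitting surface = 4πr² = 1.750×10⁹ m² (ratio 4).
(1−a)S·A_cross = εσ·A_surf·T⁴  ⇒  T⁴ = (1−a)S/(4σ).
T⁴ = 0.330·5960/(4·5.67×10⁻⁸) = 8.672×10⁹ K⁴.
T = (8.672×10⁹)^(1/4).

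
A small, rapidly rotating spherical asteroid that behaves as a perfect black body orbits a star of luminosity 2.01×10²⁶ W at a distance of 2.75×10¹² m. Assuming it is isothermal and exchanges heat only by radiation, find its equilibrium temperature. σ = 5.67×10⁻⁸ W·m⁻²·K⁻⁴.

T ≈ 55.3 K

First find the stellar flux at distance d: S = L/(4πd²) = 2.01×10²⁶/(4π·(2.75×10¹²)²) = 2.115 W/m².
For an isothermal sphere, absorbed (1−a)S·πr² = emitted σ·4πr²·T⁴, so T⁴ = (1−a)S/(4σ).
T⁴ = 1.00·2.115/(4·5.67×10⁻⁸) = 9.326×10⁶ K⁴.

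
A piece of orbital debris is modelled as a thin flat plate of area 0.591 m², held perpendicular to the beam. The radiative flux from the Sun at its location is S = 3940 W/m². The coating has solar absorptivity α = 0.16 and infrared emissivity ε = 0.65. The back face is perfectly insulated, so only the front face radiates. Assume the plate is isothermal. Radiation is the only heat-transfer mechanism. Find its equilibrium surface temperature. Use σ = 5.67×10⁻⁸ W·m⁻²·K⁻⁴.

At equilibrium, absorbed power = emitted power.
Absorbing cross-section = A = 0.5910 m²; emitting surface = A = 0.5910 m² (ratio 1).
αS·A_cross = εσ·A_surf·T⁴  ⇒  T⁴ = αS/(ε·1σ).
T⁴ = 0.160·3940/(0.65·1·5.67×10⁻⁸) = 1.710×10¹⁰ K⁴.
T = (1.710×10¹⁰)^(1/4).

T ≈ 362 K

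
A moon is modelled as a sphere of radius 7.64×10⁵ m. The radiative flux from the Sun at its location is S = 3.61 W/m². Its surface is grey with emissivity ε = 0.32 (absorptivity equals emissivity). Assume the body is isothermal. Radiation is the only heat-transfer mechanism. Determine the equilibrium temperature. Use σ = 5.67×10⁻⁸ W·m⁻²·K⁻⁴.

At equilibrium, absorbed power = emitted power.
Absorbing cross-section = πr² = 1.834×10¹² m²; emitting surface = 4πr² = 7.335×10¹² m² (ratio 4).
εS·A_cross = εσ·A_surf·T⁴  ⇒  T⁴ = S/(4σ)   (ε cancels).
T⁴ = 3.61/(4·5.67×10⁻⁸) = 1.592×10⁷ K⁴.
T = (1.592×10⁷)^(1/4).

T ≈ 63.2 K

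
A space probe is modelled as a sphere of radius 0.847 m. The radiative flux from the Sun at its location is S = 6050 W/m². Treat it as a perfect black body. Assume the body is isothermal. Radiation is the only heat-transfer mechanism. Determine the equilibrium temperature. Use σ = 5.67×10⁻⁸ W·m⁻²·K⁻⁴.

At equilibrium, absorbed power = emitted power.
Absorbing cross-section = πr² = 2.254 m²; emitting surface = 4πr² = 9.015 m² (ratio 4).
S·A_cross = εσ·A_surf·T⁴  ⇒  T⁴ = S/(4σ).
T⁴ = 1.00·6050/(4·5.67×10⁻⁸) = 2.668×10¹⁰ K⁴.
T = (2.668×10¹⁰)^(1/4).

T ≈ 404 K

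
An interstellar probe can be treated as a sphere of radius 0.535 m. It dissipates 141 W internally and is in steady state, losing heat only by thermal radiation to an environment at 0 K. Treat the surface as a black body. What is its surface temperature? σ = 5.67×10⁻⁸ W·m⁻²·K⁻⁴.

Steady state: internal power = radiated power, P = εσA T⁴.
Radiating area A = 4πr² = 3.597 m².
T⁴ = P/(εσA) = 141/(1.0·5.67×10⁻⁸·3.597) = 6.914×10⁸ K⁴.
T = (6.914×10⁸)^(1/4).

T ≈ 162 K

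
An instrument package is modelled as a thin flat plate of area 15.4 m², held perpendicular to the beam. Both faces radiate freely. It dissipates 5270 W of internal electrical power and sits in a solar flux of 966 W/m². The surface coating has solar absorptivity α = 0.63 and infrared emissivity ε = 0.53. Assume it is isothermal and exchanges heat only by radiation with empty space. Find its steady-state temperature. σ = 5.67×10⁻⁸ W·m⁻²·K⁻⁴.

T ≈ 355 K

At steady state, absorbed solar power + internal power = radiated power.
Absorbed: α·S·A_cross = 0.63·966·15.40 = 9372 W (cross-section A).
Total input = 9372 + 5270 = 14640 W.
Radiated: εσ·A_surf·T⁴ with A_surf = 2A = 30.80 m².
T⁴ = 14640/(0.53·5.67×10⁻⁸·30.80) = 1.582×10¹⁰ K⁴.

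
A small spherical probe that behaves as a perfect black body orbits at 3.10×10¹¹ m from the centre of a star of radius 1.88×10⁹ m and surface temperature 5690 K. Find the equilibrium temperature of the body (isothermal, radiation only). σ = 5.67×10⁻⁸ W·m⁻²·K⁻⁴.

T ≈ 313 K

The star's surface emits σT_*⁴; at distance d the flux is S = σT_*⁴(R_*/d)².
S = 5.67×10⁻⁸·(5690)⁴·(1.88×10⁹/3.10×10¹¹)² = 2186 W/m².
For an isothermal sphere T⁴ = (1−a)S/(4σ) = 9.638×10⁹ K⁴.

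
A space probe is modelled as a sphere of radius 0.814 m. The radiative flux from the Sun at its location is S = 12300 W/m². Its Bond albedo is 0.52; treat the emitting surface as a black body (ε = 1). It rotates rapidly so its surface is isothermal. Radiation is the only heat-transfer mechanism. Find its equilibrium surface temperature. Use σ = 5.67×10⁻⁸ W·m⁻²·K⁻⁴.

T ≈ 402 K

At equilibrium, absorbed power = emitted power.
Absorbing cross-section = πr² = 2.082 m²; emitting surface = 4πr² = 8.326 m² (ratio 4).
(1−a)S·A_cross = εσ·A_surf·T⁴  ⇒  T⁴ = (1−a)S/(4σ).
T⁴ = 0.480·12300/(4·5.67×10⁻⁸) = 2.603×10¹⁰ K⁴.
T = (2.603×10¹⁰)^(1/4).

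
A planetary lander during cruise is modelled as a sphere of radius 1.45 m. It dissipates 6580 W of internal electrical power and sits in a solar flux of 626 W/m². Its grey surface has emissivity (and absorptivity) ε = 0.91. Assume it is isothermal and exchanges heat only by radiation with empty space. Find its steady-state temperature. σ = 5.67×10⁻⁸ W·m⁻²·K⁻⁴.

At steady state, absorbed solar power + internal power = radiated power.
Absorbed: α·S·A_cross = 0.91·626·6.605 = 3763 W (cross-section πr²).
Total input = 3763 + 6580 = 10340 W.
Radiated: εσ·A_surf·T⁴ with A_surf = 4πr² = 26.42 m².
T⁴ = 10340/(0.91·5.67×10⁻⁸·26.42) = 7.587×10⁹ K⁴.

T ≈ 295 K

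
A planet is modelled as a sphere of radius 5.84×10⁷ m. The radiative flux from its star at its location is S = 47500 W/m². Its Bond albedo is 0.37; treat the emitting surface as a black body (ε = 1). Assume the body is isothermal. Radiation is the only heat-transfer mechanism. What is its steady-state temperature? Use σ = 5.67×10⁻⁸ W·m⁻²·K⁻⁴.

T ≈ 603 K

At equilibrium, absorbed power = emitted power.
Absorbing cross-section = πr² = 1.071×10¹⁶ m²; emitting surface = 4πr² = 4.286×10¹⁶ m² (ratio 4).
(1−a)S·A_cross = εσ·A_surf·T⁴  ⇒  T⁴ = (1−a)S/(4σ).
T⁴ = 0.630·47500/(4·5.67×10⁻⁸) = 1.319×10¹¹ K⁴.
T = (1.319×10¹¹)^(1/4).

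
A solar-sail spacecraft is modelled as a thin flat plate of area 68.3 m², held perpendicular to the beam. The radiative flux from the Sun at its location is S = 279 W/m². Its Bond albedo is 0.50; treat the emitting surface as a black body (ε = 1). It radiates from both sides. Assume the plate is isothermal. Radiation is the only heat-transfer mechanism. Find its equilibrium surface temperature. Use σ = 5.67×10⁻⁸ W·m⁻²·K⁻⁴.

T ≈ 187 K

At equilibrium, absorbed power = emitted power.
Absorbing cross-section = A = 68.30 m²; emitting surface = 2A = 136.6 m² (ratio 2).
(1−a)S·A_cross = εσ·A_surf·T⁴  ⇒  T⁴ = (1−a)S/(2σ).
T⁴ = 0.500·279/(2·5.67×10⁻⁸) = 1.230×10⁹ K⁴.
T = (1.230×10⁹)^(1/4).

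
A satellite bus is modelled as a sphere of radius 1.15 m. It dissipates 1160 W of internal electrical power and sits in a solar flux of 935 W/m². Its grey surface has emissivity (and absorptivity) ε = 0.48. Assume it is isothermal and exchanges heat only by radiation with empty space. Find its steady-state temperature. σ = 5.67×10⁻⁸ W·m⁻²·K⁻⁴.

At steady state, absorbed solar power + internal power = radiated power.
Absorbed: α·S·A_cross = 0.48·935·4.155 = 1865 W (cross-section πr²).
Total input = 1865 + 1160 = 3025 W.
Radiated: εσ·A_surf·T⁴ with A_surf = 4πr² = 16.62 m².
T⁴ = 3025/(0.48·5.67×10⁻⁸·16.62) = 6.687×10⁹ K⁴.

T ≈ 286 K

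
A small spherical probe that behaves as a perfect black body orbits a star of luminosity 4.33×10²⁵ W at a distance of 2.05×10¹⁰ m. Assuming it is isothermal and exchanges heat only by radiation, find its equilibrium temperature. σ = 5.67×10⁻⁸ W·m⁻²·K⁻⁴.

First find the stellar flux at distance d: S = L/(4πd²) = 4.33×10²⁵/(4π·(2.05×10¹⁰)²) = 8199 W/m².
For an isothermal sphere, absorbed (1−a)S·πr² = emitted σ·4πr²·T⁴, so T⁴ = (1−a)S/(4σ).
T⁴ = 1.00·8199/(4·5.67×10⁻⁸) = 3.615×10¹⁰ K⁴.

T ≈ 436 K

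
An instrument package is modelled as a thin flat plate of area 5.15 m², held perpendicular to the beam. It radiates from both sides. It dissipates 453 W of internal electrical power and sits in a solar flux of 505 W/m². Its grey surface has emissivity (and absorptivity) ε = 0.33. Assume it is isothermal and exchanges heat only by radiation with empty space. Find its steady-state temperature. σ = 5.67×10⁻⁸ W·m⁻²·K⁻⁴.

T ≈ 287 K

At steady state, absorbed solar power + internal power = radiated power.
Absorbed: α·S·A_cross = 0.33·505·5.150 = 858.2 W (cross-section A).
Total input = 858.2 + 453 = 1311 W.
Radiated: εσ·A_surf·T⁴ with A_surf = 2A = 10.30 m².
T⁴ = 1311/(0.33·5.67×10⁻⁸·10.30) = 6.804×10⁹ K⁴.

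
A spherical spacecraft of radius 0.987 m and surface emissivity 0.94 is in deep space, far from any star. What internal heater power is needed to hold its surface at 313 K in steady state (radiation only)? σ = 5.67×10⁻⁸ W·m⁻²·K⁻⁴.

P ≈ 6260 W

P = εσ·4πr²·T⁴.
4πr² = 12.24 m²; T⁴ = 9.598×10⁹ K⁴.
P = 0.94·5.67×10⁻⁸·12.24·9.598×10⁹.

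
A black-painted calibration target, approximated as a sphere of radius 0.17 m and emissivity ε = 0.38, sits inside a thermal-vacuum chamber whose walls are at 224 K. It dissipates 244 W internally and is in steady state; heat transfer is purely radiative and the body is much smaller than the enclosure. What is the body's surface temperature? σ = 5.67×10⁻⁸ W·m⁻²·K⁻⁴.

For a small grey body in a large enclosure, net radiated power = εσA(T⁴ − T_w⁴).
Steady state: P = εσA(T⁴ − T_w⁴) with A = 4πr² = 0.3632 m².
T⁴ = P/(εσA) + T_w⁴ = 244/(0.38·5.67×10⁻⁸·0.3632) + (224)⁴
    = 3.118×10¹⁰ + 2.518×10⁹ = 3.370×10¹⁰ K⁴.

T ≈ 428 K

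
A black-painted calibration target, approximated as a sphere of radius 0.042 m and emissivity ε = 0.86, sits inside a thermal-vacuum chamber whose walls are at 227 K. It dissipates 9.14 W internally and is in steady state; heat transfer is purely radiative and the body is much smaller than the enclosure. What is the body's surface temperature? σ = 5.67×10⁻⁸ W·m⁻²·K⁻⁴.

For a small grey body in a large enclosure, net radiated power = εσA(T⁴ − T_w⁴).
Steady state: P = εσA(T⁴ − T_w⁴) with A = 4πr² = 0.02217 m².
T⁴ = P/(εσA) + T_w⁴ = 9.14/(0.86·5.67×10⁻⁸·0.02217) + (227)⁴
    = 8.456×10⁹ + 2.655×10⁹ = 1.111×10¹⁰ K⁴.

T ≈ 325 K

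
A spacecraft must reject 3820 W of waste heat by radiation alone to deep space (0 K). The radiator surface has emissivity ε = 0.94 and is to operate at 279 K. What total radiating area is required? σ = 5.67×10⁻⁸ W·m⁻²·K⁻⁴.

A ≈ 11.8 m²

P = εσA T⁴ ⇒ A = P/(εσT⁴).
T⁴ = 6.059×10⁹ K⁴.
A = 3820/(0.94 × 5.67×10⁻⁸ × 6.059×10⁹).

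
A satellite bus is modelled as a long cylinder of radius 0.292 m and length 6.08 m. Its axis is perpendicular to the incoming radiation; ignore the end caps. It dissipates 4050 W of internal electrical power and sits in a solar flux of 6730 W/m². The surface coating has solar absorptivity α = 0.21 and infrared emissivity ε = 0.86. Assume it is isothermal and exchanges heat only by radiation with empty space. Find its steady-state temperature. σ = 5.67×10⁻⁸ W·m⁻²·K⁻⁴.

At steady state, absorbed solar power + internal power = radiated power.
Absorbed: α·S·A_cross = 0.21·6730·3.551 = 5018 W (cross-section 2rL).
Total input = 5018 + 4050 = 9068 W.
Radiated: εσ·A_surf·T⁴ with A_surf = 2πrL = 11.15 m².
T⁴ = 9068/(0.86·5.67×10⁻⁸·11.15) = 1.667×10¹⁰ K⁴.

T ≈ 359 K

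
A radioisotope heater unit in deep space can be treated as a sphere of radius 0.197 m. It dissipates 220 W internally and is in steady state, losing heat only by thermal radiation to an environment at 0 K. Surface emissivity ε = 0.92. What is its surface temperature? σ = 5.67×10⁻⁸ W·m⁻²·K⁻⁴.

T ≈ 305 K

Steady state: internal power = radiated power, P = εσA T⁴.
Radiating area A = 4πr² = 0.4877 m².
T⁴ = P/(εσA) = 220/(0.92·5.67×10⁻⁸·0.4877) = 8.648×10⁹ K⁴.
T = (8.648×10⁹)^(1/4).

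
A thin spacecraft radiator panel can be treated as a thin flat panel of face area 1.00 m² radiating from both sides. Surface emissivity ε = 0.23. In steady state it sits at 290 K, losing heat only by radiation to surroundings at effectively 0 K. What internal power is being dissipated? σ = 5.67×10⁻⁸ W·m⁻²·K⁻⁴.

P ≈ 184 W

Steady state: P = εσA T⁴.
A = 2·1.00 = 2.000 m²; T⁴ = (290)⁴ = 7.073×10⁹ K⁴.
P = 0.23 × 5.67×10⁻⁸ × 2.000 × 7.073×10⁹.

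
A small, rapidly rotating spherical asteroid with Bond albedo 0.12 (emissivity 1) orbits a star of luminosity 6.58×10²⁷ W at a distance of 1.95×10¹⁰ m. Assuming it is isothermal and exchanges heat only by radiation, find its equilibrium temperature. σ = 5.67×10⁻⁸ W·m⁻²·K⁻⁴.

T ≈ 1520 K

First find the stellar flux at distance d: S = L/(4πd²) = 6.58×10²⁷/(4π·(1.95×10¹⁰)²) = 1.377×10⁶ W/m².
For an isothermal sphere, absorbed (1−a)S·πr² = emitted σ·4πr²·T⁴, so T⁴ = (1−a)S/(4σ).
T⁴ = 0.880·1.377×10⁶/(4·5.67×10⁻⁸) = 5.343×10¹² K⁴.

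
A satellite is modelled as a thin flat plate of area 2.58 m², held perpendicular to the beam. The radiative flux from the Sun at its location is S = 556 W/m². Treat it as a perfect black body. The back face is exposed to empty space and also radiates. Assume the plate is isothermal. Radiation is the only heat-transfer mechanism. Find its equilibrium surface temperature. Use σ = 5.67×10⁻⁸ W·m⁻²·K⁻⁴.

At equilibrium, absorbed power = emitted power.
Absorbing cross-section = A = 2.580 m²; emitting surface = 2A = 5.160 m² (ratio 2).
S·A_cross = εσ·A_surf·T⁴  ⇒  T⁴ = S/(2σ).
T⁴ = 1.00·556/(2·5.67×10⁻⁸) = 4.903×10⁹ K⁴.
T = (4.903×10⁹)^(1/4).

T ≈ 265 K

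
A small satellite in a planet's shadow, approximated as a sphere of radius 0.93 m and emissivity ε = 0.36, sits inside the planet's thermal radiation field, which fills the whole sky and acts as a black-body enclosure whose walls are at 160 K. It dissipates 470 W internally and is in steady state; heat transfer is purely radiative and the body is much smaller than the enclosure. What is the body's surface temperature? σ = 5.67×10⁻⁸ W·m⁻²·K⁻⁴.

For a small grey body in a large enclosure, net radiated power = εσA(T⁴ − T_w⁴).
Steady state: P = εσA(T⁴ − T_w⁴) with A = 4πr² = 10.87 m².
T⁴ = P/(εσA) + T_w⁴ = 470/(0.36·5.67×10⁻⁸·10.87) + (160)⁴
    = 2.119×10⁹ + 6.554×10⁸ = 2.774×10⁹ K⁴.

T ≈ 229 K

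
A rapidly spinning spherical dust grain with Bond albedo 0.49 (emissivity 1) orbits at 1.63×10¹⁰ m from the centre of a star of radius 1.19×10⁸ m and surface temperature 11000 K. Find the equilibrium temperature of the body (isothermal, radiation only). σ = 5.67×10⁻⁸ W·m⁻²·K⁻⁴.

The star's surface emits σT_*⁴; at distance d the flux is S = σT_*⁴(R_*/d)².
S = 5.67×10⁻⁸·(11000)⁴·(1.19×10⁸/1.63×10¹⁰)² = 44250 W/m².
For an isothermal sphere T⁴ = (1−a)S/(4σ) = 9.949×10¹⁰ K⁴.

T ≈ 562 K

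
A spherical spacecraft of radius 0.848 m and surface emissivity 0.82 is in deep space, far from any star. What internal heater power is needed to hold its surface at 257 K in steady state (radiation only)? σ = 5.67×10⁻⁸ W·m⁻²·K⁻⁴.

P ≈ 1830 W

P = εσ·4πr²·T⁴.
4πr² = 9.037 m²; T⁴ = 4.362×10⁹ K⁴.
P = 0.82·5.67×10⁻⁸·9.037·4.362×10⁹.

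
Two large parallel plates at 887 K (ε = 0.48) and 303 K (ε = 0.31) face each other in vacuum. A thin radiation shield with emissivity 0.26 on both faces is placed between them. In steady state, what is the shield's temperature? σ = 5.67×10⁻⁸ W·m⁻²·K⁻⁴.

T_s ≈ 767 K

In steady state the net flux on the hot side equals that on the cold side.
σ(T₁⁴−T_s⁴)/D₁ = σ(T_s⁴−T₂⁴)/D₂, with D₁ = 1/ε₁+1/ε_s−1 = 4.929, D₂ = 1/ε_s+1/ε₂−1 = 6.072.
Solve for T_s⁴: T_s⁴ = (D₂·T₁⁴ + D₁·T₂⁴)/(D₁+D₂) = 3.454×10¹¹ K⁴.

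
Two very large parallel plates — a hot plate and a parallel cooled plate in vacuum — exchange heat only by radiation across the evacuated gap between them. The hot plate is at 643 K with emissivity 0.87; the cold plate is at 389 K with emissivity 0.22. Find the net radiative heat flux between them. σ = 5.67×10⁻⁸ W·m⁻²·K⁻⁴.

q ≈ 1790 W/m²

For two infinite grey parallel plates, q = σ(T₁⁴ − T₂⁴)/(1/ε₁ + 1/ε₂ − 1).
T₁⁴ − T₂⁴ = 1.709×10¹¹ − 2.290×10¹⁰ = 1.480×10¹¹ K⁴.
1/ε₁ + 1/ε₂ − 1 = 1.149 + 4.545 − 1 = 4.695.
q = 5.67×10⁻⁸ × 1.480×10¹¹ / 4.695.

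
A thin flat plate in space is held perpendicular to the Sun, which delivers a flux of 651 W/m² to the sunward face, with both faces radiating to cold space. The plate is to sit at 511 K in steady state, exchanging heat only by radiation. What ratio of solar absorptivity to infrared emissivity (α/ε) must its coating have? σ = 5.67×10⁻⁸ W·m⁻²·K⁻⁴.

α/ε ≈ 11.9

Balance: αS·A = εσ·2A·T⁴ ⇒ α/ε = 2σT⁴/S.
α/ε = 2·5.67×10⁻⁸·(511)⁴/651 = 2·5.67×10⁻⁸·6.818×10¹⁰/651.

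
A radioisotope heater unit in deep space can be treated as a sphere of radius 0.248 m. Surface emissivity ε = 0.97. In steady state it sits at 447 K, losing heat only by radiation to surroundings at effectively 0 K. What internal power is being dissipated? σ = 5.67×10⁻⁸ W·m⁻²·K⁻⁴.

P ≈ 1700 W

Steady state: P = εσA T⁴.
A = 4πr² = 0.7729 m²; T⁴ = (447)⁴ = 3.992×10¹⁰ K⁴.
P = 0.97 × 5.67×10⁻⁸ × 0.7729 × 3.992×10¹⁰.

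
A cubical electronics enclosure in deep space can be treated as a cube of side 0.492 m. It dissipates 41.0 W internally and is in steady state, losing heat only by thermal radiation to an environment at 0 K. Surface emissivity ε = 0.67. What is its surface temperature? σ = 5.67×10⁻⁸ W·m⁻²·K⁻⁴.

Steady state: internal power = radiated power, P = εσA T⁴.
Radiating area A = 6L² = 1.452 m².
T⁴ = P/(εσA) = 41.0/(0.67·5.67×10⁻⁸·1.452) = 7.431×10⁸ K⁴.
T = (7.431×10⁸)^(1/4).

T ≈ 165 K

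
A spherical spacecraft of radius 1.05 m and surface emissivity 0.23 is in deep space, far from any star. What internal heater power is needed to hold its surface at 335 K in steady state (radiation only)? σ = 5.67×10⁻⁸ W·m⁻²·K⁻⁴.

P = εσ·4πr²·T⁴.
4πr² = 13.85 m²; T⁴ = 1.259×10¹⁰ K⁴.
P = 0.23·5.67×10⁻⁸·13.85·1.259×10¹⁰.

P ≈ 2280 W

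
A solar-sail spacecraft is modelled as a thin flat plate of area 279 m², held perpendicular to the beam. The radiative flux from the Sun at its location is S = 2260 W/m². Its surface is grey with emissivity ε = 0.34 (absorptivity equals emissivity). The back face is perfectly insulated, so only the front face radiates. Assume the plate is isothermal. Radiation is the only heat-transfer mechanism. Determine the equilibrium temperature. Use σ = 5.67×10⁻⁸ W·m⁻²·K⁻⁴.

At equilibrium, absorbed power = emitted power.
Absorbing cross-section = A = 279.0 m²; emitting surface = A = 279.0 m² (ratio 1).
εS·A_cross = εσ·A_surf·T⁴  ⇒  T⁴ = S/(1σ)   (ε cancels).
T⁴ = 2260/(1·5.67×10⁻⁸) = 3.986×10¹⁰ K⁴.
T = (3.986×10¹⁰)^(1/4).

T ≈ 447 K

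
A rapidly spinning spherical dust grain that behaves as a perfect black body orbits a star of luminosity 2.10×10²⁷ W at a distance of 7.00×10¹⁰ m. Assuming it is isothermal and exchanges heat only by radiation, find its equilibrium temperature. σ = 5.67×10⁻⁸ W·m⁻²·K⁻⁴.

T ≈ 623 K

First find the stellar flux at distance d: S = L/(4πd²) = 2.10×10²⁷/(4π·(7.00×10¹⁰)²) = 34100 W/m².
For an isothermal sphere, absorbed (1−a)S·πr² = emitted σ·4πr²·T⁴, so T⁴ = (1−a)S/(4σ).
T⁴ = 1.00·34100/(4·5.67×10⁻⁸) = 1.504×10¹¹ K⁴.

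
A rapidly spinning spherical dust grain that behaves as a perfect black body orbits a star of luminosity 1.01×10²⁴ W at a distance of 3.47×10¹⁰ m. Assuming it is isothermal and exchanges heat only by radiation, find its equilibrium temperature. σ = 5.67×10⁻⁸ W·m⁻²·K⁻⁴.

First find the stellar flux at distance d: S = L/(4πd²) = 1.01×10²⁴/(4π·(3.47×10¹⁰)²) = 66.75 W/m².
For an isothermal sphere, absorbed (1−a)S·πr² = emitted σ·4πr²·T⁴, so T⁴ = (1−a)S/(4σ).
T⁴ = 1.00·66.75/(4·5.67×10⁻⁸) = 2.943×10⁸ K⁴.

T ≈ 131 K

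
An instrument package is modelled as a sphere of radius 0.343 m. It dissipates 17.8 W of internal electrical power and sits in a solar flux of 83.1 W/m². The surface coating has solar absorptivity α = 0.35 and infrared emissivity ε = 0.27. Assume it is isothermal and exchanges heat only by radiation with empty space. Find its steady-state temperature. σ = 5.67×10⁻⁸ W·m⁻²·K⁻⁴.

T ≈ 188 K

At steady state, absorbed solar power + internal power = radiated power.
Absorbed: α·S·A_cross = 0.35·83.1·0.3696 = 10.75 W (cross-section πr²).
Total input = 10.75 + 17.8 = 28.55 W.
Radiated: εσ·A_surf·T⁴ with A_surf = 4πr² = 1.478 m².
T⁴ = 28.55/(0.27·5.67×10⁻⁸·1.478) = 1.261×10⁹ K⁴.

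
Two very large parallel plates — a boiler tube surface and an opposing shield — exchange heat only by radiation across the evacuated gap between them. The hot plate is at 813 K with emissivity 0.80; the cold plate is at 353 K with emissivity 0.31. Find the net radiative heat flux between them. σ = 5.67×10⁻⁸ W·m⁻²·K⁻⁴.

For two infinite grey parallel plates, q = σ(T₁⁴ − T₂⁴)/(1/ε₁ + 1/ε₂ − 1).
T₁⁴ − T₂⁴ = 4.369×10¹¹ − 1.553×10¹⁰ = 4.214×10¹¹ K⁴.
1/ε₁ + 1/ε₂ − 1 = 1.250 + 3.226 − 1 = 3.476.
q = 5.67×10⁻⁸ × 4.214×10¹¹ / 3.476.

q ≈ 6870 W/m²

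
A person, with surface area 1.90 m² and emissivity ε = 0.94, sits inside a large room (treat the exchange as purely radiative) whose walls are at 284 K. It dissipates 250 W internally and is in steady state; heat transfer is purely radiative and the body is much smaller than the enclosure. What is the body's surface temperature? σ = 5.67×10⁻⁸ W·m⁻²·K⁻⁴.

For a small grey body in a large enclosure, net radiated power = εσA(T⁴ − T_w⁴).
Steady state: P = εσA(T⁴ − T_w⁴) with A = 1.90 m².
T⁴ = P/(εσA) + T_w⁴ = 250/(0.94·5.67×10⁻⁸·1.900) + (284)⁴
    = 2.469×10⁹ + 6.505×10⁹ = 8.974×10⁹ K⁴.

T ≈ 308 K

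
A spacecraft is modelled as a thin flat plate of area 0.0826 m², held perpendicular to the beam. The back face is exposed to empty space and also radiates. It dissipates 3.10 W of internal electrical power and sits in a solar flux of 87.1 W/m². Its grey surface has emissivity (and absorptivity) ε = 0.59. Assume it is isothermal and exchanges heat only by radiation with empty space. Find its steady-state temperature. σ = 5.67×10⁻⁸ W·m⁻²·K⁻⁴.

T ≈ 191 K

At steady state, absorbed solar power + internal power = radiated power.
Absorbed: α·S·A_cross = 0.59·87.1·0.08260 = 4.245 W (cross-section A).
Total input = 4.245 + 3.10 = 7.345 W.
Radiated: εσ·A_surf·T⁴ with A_surf = 2A = 0.1652 m².
T⁴ = 7.345/(0.59·5.67×10⁻⁸·0.1652) = 1.329×10⁹ K⁴.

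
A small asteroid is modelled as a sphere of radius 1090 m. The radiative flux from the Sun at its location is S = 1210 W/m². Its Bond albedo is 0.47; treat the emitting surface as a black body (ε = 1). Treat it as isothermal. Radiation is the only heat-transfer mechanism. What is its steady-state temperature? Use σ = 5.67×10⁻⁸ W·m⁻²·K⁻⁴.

T ≈ 231 K

At equilibrium, absorbed power = emitted power.
Absorbing cross-section = πr² = 3.733×10⁶ m²; emitting surface = 4πr² = 1.493×10⁷ m² (ratio 4).
(1−a)S·A_cross = εσ·A_surf·T⁴  ⇒  T⁴ = (1−a)S/(4σ).
T⁴ = 0.530·1210/(4·5.67×10⁻⁸) = 2.828×10⁹ K⁴.
T = (2.828×10⁹)^(1/4).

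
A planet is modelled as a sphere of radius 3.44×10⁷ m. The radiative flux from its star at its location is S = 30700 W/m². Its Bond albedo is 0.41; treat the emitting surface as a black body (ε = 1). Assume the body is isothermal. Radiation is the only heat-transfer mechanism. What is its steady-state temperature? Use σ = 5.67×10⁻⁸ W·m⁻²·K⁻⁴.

At equilibrium, absorbed power = emitted power.
Absorbing cross-section = πr² = 3.718×10¹⁵ m²; emitting surface = 4πr² = 1.487×10¹⁶ m² (ratio 4).
(1−a)S·A_cross = εσ·A_surf·T⁴  ⇒  T⁴ = (1−a)S/(4σ).
T⁴ = 0.590·30700/(4·5.67×10⁻⁸) = 7.986×10¹⁰ K⁴.
T = (7.986×10¹⁰)^(1/4).

T ≈ 532 K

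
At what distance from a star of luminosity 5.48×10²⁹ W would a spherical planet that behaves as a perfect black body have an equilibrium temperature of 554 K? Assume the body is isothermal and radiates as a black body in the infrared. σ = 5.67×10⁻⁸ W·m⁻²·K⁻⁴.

d ≈ 1.43×10¹² m

For an isothermal black-emitting sphere, (1−a)S·πr² = σ·4πr²·T⁴ ⇒ S = 4σT⁴/(1−a).
S = 4·5.67×10⁻⁸·(554)⁴/1.00 = 21360 W/m².
Flux falls as S = L/(4πd²), so d = √(L/(4πS)) = √(5.48×10²⁹/(4π·21360)).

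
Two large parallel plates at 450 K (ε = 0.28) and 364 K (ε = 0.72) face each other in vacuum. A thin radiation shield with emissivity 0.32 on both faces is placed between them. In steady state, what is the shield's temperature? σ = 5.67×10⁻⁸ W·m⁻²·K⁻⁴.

T_s ≈ 403 K

In steady state the net flux on the hot side equals that on the cold side.
σ(T₁⁴−T_s⁴)/D₁ = σ(T_s⁴−T₂⁴)/D₂, with D₁ = 1/ε₁+1/ε_s−1 = 5.696, D₂ = 1/ε_s+1/ε₂−1 = 3.514.
Solve for T_s⁴: T_s⁴ = (D₂·T₁⁴ + D₁·T₂⁴)/(D₁+D₂) = 2.650×10¹⁰ K⁴.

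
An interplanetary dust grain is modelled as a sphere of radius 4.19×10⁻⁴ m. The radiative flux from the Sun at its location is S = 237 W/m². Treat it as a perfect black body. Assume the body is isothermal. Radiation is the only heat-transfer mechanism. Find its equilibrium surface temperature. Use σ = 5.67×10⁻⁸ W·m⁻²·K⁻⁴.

At equilibrium, absorbed power = emitted power.
Absorbing cross-section = πr² = 5.515×10⁻⁷ m²; emitting surface = 4πr² = 2.206×10⁻⁶ m² (ratio 4).
S·A_cross = εσ·A_surf·T⁴  ⇒  T⁴ = S/(4σ).
T⁴ = 1.00·237/(4·5.67×10⁻⁸) = 1.045×10⁹ K⁴.
T = (1.045×10⁹)^(1/4).

T ≈ 180 K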